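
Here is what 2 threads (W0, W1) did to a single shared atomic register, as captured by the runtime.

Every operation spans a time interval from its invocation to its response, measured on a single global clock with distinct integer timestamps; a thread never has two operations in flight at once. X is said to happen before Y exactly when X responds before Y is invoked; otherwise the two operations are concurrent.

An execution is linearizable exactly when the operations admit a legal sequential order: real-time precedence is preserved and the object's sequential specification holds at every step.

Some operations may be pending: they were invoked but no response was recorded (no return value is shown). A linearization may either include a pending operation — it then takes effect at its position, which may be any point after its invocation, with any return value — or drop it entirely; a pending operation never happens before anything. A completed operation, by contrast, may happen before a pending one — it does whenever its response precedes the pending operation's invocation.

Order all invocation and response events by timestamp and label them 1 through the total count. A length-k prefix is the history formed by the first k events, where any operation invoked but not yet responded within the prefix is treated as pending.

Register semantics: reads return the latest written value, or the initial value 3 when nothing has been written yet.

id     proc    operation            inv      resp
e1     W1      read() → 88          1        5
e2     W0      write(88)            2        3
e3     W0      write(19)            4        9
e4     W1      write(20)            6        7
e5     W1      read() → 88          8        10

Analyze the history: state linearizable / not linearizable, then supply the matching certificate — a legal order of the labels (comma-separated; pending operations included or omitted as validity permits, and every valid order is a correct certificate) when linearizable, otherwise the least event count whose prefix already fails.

events 1..9 are fine; event 10 — the response of e5 at time 10 — makes the prefix non-linearizable
real-time-consistent orders of the 5 completed operations: 7 — all fail the atomic register replay
one such order, e1, e2, e3, e4, e5, breaks at step 1 where e1 read() → 88 is illegal
one such order, e1, e2, e4, e3, e5, breaks at step 1 where e1 read() → 88 is illegal

not linearizable — minimal violating prefix: 10 events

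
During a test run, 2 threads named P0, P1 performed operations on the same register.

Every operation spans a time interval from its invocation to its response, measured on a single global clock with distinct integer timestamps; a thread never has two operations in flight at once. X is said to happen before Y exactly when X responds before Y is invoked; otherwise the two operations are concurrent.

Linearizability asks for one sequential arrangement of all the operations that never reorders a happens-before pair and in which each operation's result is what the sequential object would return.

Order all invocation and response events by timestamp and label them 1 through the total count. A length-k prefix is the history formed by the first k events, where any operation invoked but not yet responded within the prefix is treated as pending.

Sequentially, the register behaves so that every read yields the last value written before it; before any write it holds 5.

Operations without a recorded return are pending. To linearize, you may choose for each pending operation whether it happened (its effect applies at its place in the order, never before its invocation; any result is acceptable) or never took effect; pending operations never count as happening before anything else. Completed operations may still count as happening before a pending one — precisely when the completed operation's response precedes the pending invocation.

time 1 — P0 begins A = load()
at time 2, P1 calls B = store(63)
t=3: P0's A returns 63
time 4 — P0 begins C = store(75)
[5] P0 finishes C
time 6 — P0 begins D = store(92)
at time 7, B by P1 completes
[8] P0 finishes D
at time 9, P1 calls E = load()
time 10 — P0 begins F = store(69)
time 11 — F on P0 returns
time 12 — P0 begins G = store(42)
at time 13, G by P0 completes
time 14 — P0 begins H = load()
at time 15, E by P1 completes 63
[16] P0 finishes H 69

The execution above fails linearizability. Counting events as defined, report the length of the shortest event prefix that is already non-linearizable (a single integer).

15

events 1..14 are linearizable; a witness order is B, A, C, D, E, F, G:
after step 1 (B store(63)): value 63
after step 2 (A load() → 63): value 63
after step 3 (C store(75)): value 75
after step 4 (D store(92)): value 92
after step 5 (E load() (pending, included)): value 92
after step 6 (F store(69)): value 69
after step 7 (G store(42)): value 42
once event 15 joins (E's response, time 15), exhaustive search finds no witness
no escape via the 1 pending operation (H): every completion choice fails
take A, B, C, D, E, F, G (pending dropped): step 1 already fails, because A load() → 63 cannot occur there
take A, B, C, D, F, E, G (pending dropped): step 1 already fails, because A load() → 63 cannot occur there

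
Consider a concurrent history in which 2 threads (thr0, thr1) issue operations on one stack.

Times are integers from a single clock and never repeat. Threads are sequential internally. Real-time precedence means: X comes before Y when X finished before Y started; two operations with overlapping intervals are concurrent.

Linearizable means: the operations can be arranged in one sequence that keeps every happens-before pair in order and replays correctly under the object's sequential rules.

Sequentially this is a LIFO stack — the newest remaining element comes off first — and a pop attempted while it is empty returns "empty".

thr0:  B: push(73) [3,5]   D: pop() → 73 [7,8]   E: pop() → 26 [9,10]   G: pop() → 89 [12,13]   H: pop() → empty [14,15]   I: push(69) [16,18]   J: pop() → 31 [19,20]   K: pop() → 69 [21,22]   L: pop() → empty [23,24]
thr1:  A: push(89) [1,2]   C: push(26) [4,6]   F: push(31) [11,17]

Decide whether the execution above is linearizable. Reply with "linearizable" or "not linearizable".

a witness: A, C, B, D, E, G, H, I, F, J, K, L
1. A push(89), leaving stack <89>
2. C push(26), leaving stack <89,26>
3. B push(73), leaving stack <89,26,73>
4. D pop() → 73, leaving stack <89,26>
5. E pop() → 26, leaving stack <89>
6. G pop() → 89, leaving stack <>
7. H pop() → empty, leaving stack <>
8. I push(69), leaving stack <69>
9. F push(31), leaving stack <69,31>
10. J pop() → 31, leaving stack <69>
11. K pop() → 69, leaving stack <>
12. L pop() → empty, leaving stack <>

linearizable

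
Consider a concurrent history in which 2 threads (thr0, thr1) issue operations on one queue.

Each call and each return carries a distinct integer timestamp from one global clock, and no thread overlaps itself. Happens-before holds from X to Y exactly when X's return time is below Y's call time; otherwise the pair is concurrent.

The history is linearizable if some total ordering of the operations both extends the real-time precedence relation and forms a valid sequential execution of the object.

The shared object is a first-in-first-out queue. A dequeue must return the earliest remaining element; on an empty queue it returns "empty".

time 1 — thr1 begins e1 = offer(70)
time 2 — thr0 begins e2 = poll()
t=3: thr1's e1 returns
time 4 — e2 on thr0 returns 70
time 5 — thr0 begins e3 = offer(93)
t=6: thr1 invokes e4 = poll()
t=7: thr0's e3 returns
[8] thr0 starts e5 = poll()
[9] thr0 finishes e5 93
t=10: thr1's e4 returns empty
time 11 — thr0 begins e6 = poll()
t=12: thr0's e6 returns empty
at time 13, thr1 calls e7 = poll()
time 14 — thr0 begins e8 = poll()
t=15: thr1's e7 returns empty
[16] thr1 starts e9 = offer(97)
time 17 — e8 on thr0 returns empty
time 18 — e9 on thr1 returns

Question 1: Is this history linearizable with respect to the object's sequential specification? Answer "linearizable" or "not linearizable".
a witness: e1, e2, e3, e5, e4, e6, e7, e8, e9
step 1: e1 offer(70) — queue <70>
step 2: e2 poll() → 70 — queue <>
step 3: e3 offer(93) — queue <93>
step 4: e5 poll() → 93 — queue <>
step 5: e4 poll() → empty — queue <>
step 6: e6 poll() → empty — queue <>
step 7: e7 poll() → empty — queue <>
step 8: e8 poll() → empty — queue <>
step 9: e9 offer(97) — queue <97>

linearizable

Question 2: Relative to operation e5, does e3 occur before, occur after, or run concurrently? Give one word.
Answer: before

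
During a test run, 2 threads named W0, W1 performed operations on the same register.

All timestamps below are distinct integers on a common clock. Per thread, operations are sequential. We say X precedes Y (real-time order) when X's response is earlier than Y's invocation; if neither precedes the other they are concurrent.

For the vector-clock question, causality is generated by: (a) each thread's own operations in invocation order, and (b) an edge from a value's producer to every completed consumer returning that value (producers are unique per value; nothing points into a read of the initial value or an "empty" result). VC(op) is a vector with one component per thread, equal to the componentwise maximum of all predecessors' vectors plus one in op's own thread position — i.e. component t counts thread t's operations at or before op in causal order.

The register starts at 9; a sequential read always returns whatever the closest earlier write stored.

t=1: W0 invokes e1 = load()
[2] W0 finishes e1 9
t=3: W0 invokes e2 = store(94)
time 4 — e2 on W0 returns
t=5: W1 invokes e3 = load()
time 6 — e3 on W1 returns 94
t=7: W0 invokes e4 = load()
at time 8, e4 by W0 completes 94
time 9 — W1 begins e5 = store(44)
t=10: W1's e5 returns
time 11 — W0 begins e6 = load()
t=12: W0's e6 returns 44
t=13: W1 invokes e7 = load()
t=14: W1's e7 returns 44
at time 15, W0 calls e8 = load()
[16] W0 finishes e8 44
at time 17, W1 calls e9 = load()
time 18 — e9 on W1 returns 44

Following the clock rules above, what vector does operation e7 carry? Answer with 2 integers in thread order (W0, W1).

VC(e1, invoked at 1): no causal predecessors; +1 on W0 → (1, 0)
from VC(e1)=(1, 0), e2 (invoked 3) maxes components and bumps W0 → (2, 0)
from VC(e2)=(2, 0), e3 (invoked 5) maxes components and bumps W1 → (2, 1)
from VC(e2)=(2, 0), e4 (invoked 7) maxes components and bumps W0 → (3, 0)
from VC(e3)=(2, 1), e5 (invoked 9) maxes components and bumps W1 → (2, 2)
from VC(e5)=(2, 2), e7 (invoked 13) maxes components and bumps W1 → (2, 3)
from VC(e5)=(2, 2), VC(e7)=(2, 3), e9 (invoked 17) maxes components and bumps W1 → (2, 4)
from VC(e4)=(3, 0), VC(e5)=(2, 2), e6 (invoked 11) maxes components and bumps W0 → (4, 2)
from VC(e5)=(2, 2), VC(e6)=(4, 2), e8 (invoked 15) maxes components and bumps W0 → (5, 2)
target: VC(e7) = (2, 3)

(2, 3)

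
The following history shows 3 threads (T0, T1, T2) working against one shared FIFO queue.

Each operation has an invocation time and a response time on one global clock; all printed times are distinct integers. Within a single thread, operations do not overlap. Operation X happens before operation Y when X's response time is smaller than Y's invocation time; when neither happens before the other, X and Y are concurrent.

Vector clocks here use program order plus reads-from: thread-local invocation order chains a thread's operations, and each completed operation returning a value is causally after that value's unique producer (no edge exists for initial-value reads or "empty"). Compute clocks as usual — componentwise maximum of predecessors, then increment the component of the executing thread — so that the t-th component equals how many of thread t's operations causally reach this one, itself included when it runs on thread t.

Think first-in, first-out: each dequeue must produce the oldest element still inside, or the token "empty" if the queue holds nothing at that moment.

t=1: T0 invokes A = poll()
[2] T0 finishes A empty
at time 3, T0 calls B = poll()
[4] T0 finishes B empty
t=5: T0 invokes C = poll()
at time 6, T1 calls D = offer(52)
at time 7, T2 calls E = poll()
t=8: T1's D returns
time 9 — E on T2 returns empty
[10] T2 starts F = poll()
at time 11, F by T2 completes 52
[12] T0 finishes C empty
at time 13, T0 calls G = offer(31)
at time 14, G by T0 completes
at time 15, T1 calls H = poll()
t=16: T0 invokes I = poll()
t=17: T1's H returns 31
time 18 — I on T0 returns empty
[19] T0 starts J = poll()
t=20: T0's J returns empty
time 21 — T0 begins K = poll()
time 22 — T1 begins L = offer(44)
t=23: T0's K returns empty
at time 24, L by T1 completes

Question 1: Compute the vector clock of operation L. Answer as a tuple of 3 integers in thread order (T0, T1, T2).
(4, 3, 0)

VC(E, invoked at 7): no causal predecessors; +1 on T2 → (0, 0, 1)
VC(D, invoked at 6): no causal predecessors; +1 on T1 → (0, 1, 0)
VC(A, invoked at 1): no causal predecessors; +1 on T0 → (1, 0, 0)
B, invoked 3, takes VC(A)=(1, 0, 0) under max, adds 1 for T0 → (2, 0, 0)
F, invoked 10, takes VC(D)=(0, 1, 0), VC(E)=(0, 0, 1) under max, adds 1 for T2 → (0, 1, 2)
C, invoked 5, takes VC(B)=(2, 0, 0) under max, adds 1 for T0 → (3, 0, 0)
G, invoked 13, takes VC(C)=(3, 0, 0) under max, adds 1 for T0 → (4, 0, 0)
I, invoked 16, takes VC(G)=(4, 0, 0) under max, adds 1 for T0 → (5, 0, 0)
H, invoked 15, takes VC(D)=(0, 1, 0), VC(G)=(4, 0, 0) under max, adds 1 for T1 → (4, 2, 0)
J, invoked 19, takes VC(I)=(5, 0, 0) under max, adds 1 for T0 → (6, 0, 0)
L, invoked 22, takes VC(H)=(4, 2, 0) under max, adds 1 for T1 → (4, 3, 0)
K, invoked 21, takes VC(J)=(6, 0, 0) under max, adds 1 for T0 → (7, 0, 0)
target: VC(L) = (4, 3, 0)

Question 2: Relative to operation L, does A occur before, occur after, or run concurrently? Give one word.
before

A spans [1,2], L spans [22,24]
resp(A)=2 < inv(L)=22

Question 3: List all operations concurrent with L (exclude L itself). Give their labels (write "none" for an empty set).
K

concurrent with L ([22,24]): every op whose interval crosses 22..24
A [1,2]: before
B [3,4]: before
C [5,12]: before
D [6,8]: before
E [7,9]: before
F [10,11]: before
G [13,14]: before
H [15,17]: before
I [16,18]: before
J [19,20]: before
K [21,23]: concurrent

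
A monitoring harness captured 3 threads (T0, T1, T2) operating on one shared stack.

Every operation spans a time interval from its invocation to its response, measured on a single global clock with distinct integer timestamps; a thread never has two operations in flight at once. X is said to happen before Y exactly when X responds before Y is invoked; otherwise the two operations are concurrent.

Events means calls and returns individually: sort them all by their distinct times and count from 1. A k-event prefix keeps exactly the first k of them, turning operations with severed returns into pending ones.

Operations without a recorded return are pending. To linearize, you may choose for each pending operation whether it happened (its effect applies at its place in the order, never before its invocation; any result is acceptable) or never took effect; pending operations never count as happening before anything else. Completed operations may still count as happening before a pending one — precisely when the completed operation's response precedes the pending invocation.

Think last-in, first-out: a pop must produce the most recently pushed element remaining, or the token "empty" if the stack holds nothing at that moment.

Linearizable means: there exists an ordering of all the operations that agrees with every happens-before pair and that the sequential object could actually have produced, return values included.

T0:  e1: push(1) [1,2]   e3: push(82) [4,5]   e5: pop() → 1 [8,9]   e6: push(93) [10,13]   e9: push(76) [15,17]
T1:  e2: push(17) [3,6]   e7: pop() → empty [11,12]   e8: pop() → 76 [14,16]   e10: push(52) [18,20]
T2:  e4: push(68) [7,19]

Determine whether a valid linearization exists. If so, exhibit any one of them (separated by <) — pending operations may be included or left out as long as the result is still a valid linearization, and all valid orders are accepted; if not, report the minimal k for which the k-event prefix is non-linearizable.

the violation lands at event 9, e5's response at time 9: events 1..8 linearize, events 1..9 do not
the 4 completed operations admit 2 real-time orders; each fails the stack replay
every completion of the 1 pending operation (e4) was checked; none linearizes
sample order e1, e2, e3, e5 (pending dropped) stalls at step 4 — e5 pop() → 1 has no legal effect
sample order e1, e3, e2, e5 (pending dropped) stalls at step 4 — e5 pop() → 1 has no legal effect

not linearizable — minimal violating prefix: 9 events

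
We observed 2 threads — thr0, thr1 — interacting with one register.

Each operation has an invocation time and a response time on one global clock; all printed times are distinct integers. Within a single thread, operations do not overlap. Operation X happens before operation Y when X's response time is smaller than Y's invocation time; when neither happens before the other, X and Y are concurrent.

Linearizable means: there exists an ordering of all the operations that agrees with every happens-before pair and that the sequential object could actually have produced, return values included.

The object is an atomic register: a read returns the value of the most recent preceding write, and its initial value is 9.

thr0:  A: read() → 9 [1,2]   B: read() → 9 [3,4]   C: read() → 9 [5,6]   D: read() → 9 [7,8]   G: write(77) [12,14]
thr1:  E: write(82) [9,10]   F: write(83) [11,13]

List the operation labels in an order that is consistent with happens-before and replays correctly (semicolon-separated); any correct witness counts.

A; B; C; D; E; F; G

step 1: A read() → 9 — value 9
step 2: B read() → 9 — value 9
step 3: C read() → 9 — value 9
step 4: D read() → 9 — value 9
step 5: E write(82) — value 82
step 6: F write(83) — value 83
step 7: G write(77) — value 77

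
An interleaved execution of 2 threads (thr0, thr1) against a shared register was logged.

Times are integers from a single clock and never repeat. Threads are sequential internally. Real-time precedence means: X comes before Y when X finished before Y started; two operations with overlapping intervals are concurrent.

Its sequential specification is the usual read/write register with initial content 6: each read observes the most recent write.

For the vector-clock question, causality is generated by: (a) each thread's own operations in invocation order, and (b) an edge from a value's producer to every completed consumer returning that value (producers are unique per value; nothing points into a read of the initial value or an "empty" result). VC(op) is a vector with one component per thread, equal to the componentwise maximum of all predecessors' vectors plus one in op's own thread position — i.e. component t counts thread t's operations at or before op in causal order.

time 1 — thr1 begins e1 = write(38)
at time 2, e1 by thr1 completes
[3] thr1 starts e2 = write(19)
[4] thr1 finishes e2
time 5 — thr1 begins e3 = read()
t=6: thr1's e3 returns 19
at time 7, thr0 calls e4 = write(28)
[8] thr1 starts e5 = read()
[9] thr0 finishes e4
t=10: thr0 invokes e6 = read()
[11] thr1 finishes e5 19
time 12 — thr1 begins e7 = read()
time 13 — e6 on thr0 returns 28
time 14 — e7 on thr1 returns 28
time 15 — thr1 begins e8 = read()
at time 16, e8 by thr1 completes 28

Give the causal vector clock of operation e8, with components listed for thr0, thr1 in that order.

invoked at 1, e1 has no predecessors; its own thr1 bump gives (0, 1)
invoked at 7, e4 has no predecessors; its own thr0 bump gives (1, 0)
from VC(e1)=(0, 1), e2 (invoked 3) maxes components and bumps thr1 → (0, 2)
from VC(e4)=(1, 0), e6 (invoked 10) maxes components and bumps thr0 → (2, 0)
from VC(e2)=(0, 2), e3 (invoked 5) maxes components and bumps thr1 → (0, 3)
from VC(e2)=(0, 2), VC(e3)=(0, 3), e5 (invoked 8) maxes components and bumps thr1 → (0, 4)
from VC(e4)=(1, 0), VC(e5)=(0, 4), e7 (invoked 12) maxes components and bumps thr1 → (1, 5)
from VC(e4)=(1, 0), VC(e7)=(1, 5), e8 (invoked 15) maxes components and bumps thr1 → (1, 6)
target: VC(e8) = (1, 6)

(1, 6)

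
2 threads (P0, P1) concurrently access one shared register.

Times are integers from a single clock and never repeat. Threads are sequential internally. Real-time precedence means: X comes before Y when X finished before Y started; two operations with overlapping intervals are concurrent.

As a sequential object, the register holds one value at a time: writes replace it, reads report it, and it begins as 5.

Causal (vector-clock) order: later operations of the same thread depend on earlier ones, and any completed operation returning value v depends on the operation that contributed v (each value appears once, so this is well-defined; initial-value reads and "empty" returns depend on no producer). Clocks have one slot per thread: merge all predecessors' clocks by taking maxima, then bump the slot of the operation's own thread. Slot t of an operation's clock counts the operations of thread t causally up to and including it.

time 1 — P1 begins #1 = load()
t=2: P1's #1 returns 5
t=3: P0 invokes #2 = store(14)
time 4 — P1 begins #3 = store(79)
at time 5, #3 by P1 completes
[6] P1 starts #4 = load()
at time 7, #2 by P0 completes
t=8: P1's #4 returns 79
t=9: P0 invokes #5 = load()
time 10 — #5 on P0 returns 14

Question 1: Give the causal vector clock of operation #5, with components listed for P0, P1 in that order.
Answer: (2, 0)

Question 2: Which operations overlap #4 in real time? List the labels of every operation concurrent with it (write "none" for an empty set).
Answer: #2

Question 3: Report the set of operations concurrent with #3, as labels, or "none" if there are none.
Answer: #2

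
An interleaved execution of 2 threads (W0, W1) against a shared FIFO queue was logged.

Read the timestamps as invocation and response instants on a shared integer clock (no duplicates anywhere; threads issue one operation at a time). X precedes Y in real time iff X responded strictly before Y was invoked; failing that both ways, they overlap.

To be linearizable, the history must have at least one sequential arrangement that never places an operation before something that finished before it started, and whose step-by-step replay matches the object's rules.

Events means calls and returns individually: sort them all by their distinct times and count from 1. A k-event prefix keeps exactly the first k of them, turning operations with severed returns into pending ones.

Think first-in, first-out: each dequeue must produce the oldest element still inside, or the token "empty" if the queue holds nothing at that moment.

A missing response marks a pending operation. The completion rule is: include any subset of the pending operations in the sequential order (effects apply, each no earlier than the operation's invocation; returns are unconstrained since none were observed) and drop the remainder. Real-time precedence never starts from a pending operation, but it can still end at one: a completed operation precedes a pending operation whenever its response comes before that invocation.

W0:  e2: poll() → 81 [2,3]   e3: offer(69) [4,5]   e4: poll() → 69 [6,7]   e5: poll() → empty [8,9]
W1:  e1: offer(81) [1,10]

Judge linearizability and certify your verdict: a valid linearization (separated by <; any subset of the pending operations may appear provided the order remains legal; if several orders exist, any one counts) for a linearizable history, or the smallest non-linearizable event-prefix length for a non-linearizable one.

after step 1 (e1 offer(81)): queue <81>
after step 2 (e2 poll() → 81): queue <>
after step 3 (e3 offer(69)): queue <69>
after step 4 (e4 poll() → 69): queue <>
after step 5 (e5 poll() → empty): queue <>

linearizable — witness: e1 < e2 < e3 < e4 < e5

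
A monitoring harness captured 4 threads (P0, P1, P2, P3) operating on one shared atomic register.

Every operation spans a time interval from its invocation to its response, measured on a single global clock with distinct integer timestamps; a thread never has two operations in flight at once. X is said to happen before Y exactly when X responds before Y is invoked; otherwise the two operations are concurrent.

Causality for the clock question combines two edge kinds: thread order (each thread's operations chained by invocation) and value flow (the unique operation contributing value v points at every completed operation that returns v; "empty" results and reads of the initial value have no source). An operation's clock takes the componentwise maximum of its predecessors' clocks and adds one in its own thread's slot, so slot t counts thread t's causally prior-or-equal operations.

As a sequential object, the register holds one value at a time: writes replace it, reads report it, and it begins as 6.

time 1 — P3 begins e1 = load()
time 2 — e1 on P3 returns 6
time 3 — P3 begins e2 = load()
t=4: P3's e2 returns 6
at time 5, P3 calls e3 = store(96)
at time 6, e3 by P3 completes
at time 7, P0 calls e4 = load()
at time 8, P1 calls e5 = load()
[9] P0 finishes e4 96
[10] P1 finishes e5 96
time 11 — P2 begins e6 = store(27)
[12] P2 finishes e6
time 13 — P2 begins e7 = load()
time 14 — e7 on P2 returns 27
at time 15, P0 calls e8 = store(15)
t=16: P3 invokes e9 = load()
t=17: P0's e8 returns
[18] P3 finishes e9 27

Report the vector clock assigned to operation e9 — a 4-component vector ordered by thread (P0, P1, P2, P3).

e1, invoked 1, has no incoming edges; only P3's bump applies → (0, 0, 0, 1)
e6, invoked 11, has no incoming edges; only P2's bump applies → (0, 0, 1, 0)
e2, invoked 3, takes VC(e1)=(0, 0, 0, 1) under max, adds 1 for P3 → (0, 0, 0, 2)
e7, invoked 13, takes VC(e6)=(0, 0, 1, 0) under max, adds 1 for P2 → (0, 0, 2, 0)
e3, invoked 5, takes VC(e2)=(0, 0, 0, 2) under max, adds 1 for P3 → (0, 0, 0, 3)
e5, invoked 8, takes VC(e3)=(0, 0, 0, 3) under max, adds 1 for P1 → (0, 1, 0, 3)
e4, invoked 7, takes VC(e3)=(0, 0, 0, 3) under max, adds 1 for P0 → (1, 0, 0, 3)
e9, invoked 16, takes VC(e3)=(0, 0, 0, 3), VC(e6)=(0, 0, 1, 0) under max, adds 1 for P3 → (0, 0, 1, 4)
e8, invoked 15, takes VC(e4)=(1, 0, 0, 3) under max, adds 1 for P0 → (2, 0, 0, 3)
target: VC(e9) = (0, 0, 1, 4)

(0, 0, 1, 4)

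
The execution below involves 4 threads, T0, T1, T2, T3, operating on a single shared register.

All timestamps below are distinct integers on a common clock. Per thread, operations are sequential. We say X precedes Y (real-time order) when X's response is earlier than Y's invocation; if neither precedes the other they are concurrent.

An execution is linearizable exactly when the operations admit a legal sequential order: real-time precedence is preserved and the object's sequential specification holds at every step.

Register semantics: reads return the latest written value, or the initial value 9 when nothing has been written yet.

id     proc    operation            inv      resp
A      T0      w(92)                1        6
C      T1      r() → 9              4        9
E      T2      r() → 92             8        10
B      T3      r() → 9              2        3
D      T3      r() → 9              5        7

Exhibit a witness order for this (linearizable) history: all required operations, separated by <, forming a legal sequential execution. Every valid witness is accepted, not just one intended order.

after step 1 (B r() → 9): value 9
after step 2 (C r() → 9): value 9
after step 3 (D r() → 9): value 9
after step 4 (A w(92)): value 92
after step 5 (E r() → 92): value 92

B < C < D < A < E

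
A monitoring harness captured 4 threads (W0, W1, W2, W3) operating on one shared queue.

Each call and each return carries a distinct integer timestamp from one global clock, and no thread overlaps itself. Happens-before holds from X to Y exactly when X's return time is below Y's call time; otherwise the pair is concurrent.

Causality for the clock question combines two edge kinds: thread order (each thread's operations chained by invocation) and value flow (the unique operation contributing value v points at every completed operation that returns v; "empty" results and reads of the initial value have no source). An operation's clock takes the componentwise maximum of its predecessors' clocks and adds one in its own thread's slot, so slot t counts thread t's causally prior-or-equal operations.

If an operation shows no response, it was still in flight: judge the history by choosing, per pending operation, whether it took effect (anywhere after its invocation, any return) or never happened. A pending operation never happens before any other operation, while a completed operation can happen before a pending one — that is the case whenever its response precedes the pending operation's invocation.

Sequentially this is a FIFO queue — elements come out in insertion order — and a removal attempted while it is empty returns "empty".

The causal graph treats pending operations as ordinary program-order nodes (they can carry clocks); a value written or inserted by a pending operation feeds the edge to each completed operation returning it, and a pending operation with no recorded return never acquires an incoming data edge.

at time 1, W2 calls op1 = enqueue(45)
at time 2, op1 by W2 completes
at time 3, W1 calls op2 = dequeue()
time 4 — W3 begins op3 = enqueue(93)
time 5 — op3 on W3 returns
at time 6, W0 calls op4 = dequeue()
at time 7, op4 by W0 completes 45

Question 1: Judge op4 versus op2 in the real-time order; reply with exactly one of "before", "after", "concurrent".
Answer: concurrent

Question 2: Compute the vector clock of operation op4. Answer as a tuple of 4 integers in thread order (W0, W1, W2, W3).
Answer: (1, 0, 1, 0)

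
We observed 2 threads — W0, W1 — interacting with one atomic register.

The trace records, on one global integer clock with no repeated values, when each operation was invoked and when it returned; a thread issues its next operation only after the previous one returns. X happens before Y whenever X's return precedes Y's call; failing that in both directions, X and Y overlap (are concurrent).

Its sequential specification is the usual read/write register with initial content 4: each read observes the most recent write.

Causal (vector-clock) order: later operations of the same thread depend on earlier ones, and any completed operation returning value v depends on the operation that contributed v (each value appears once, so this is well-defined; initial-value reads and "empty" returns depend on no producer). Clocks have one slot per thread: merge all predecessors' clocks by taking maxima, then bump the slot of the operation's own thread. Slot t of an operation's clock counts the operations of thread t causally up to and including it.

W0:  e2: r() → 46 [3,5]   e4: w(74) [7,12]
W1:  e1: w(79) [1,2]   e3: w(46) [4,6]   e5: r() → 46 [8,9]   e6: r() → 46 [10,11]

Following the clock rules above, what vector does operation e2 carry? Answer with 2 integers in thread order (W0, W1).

no predecessors for e1 (invoked 1): W1 increments from zero → (0, 1)
e3, invoked 4, takes VC(e1)=(0, 1) under max, adds 1 for W1 → (0, 2)
e5, invoked 8, takes VC(e3)=(0, 2) under max, adds 1 for W1 → (0, 3)
e2, invoked 3, takes VC(e3)=(0, 2) under max, adds 1 for W0 → (1, 2)
e6, invoked 10, takes VC(e3)=(0, 2), VC(e5)=(0, 3) under max, adds 1 for W1 → (0, 4)
e4, invoked 7, takes VC(e2)=(1, 2) under max, adds 1 for W0 → (2, 2)
target: VC(e2) = (1, 2)

(1, 2)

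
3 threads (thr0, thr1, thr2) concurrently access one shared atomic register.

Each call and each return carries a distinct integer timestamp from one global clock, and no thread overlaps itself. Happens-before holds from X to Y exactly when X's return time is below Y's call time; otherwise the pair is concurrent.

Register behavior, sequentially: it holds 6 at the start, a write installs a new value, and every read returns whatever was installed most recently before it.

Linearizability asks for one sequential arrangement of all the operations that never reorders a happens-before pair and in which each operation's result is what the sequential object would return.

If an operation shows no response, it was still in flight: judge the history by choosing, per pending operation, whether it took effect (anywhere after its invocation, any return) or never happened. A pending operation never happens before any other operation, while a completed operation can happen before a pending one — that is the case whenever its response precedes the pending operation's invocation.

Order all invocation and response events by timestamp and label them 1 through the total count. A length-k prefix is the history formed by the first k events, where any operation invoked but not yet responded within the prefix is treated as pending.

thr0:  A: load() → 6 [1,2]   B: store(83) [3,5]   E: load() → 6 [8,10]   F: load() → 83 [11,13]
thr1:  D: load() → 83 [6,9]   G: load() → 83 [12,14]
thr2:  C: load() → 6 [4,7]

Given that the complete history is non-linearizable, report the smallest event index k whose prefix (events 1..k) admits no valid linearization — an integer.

10

one valid order for events 1..9 is A, C, B, D:
step 1: A load() → 6 — value 6
step 2: C load() → 6 — value 6
step 3: B store(83) — value 83
step 4: D load() → 83 — value 83
include event 10 — E responding at 10 — and every candidate order breaks
e.g. A, B, C, D, E: illegal at step 3, since C load() → 6 cannot apply there
e.g. A, B, C, E, D: illegal at step 3, since C load() → 6 cannot apply there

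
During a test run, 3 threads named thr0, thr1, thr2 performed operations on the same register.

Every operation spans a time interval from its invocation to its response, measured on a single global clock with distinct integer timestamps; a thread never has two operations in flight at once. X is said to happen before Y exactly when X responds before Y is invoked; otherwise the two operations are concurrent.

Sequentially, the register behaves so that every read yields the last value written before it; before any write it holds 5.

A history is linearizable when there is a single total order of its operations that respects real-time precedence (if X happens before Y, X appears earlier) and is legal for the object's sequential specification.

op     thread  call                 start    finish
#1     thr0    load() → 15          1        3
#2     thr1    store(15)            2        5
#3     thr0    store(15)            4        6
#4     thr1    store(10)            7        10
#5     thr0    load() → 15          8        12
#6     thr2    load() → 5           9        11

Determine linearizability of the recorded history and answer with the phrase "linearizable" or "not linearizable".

events 1..10 are fine; event 11 — the response of #6 at time 11 — makes the prefix non-linearizable
no legal order exists: 6 real-time-consistent candidates over 5 completed register operations, all rejected
including or dropping the 1 pending operation (#5) in any combination fails
e.g. #1, #2, #3, #4, #6 (pending dropped): illegal at step 1, since #1 load() → 15 cannot apply there
e.g. #1, #2, #3, #6, #4 (pending dropped): illegal at step 1, since #1 load() → 15 cannot apply there

not linearizable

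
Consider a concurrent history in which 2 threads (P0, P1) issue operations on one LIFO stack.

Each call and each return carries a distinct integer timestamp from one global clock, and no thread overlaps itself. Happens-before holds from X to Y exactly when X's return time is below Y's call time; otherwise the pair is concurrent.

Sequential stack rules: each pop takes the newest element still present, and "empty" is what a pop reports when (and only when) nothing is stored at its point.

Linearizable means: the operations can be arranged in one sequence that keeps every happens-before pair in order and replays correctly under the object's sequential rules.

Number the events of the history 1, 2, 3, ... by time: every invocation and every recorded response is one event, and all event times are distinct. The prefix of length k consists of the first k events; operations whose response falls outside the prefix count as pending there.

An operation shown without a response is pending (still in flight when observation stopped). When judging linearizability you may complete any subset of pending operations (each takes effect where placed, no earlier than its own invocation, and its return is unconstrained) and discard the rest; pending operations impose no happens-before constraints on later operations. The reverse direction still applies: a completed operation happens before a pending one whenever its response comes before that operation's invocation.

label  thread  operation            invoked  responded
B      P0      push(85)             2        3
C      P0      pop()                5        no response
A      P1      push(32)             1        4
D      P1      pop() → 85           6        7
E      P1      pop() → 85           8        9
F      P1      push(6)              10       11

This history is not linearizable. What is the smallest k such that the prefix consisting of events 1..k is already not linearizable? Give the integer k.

9

events 1..8 are linearizable; a witness order is A, B, D:
after step 1 (A push(32)): stack <32>
after step 2 (B push(85)): stack <32,85>
after step 3 (D pop() → 85): stack <32>
once event 9 joins (E's response, time 9), exhaustive search finds no witness
include/drop combinations of the 1 pending operation (C) were all tried; none helps
one such order, A, B, D, E (pending dropped), breaks at step 4 where E pop() → 85 is illegal
one such order, B, A, D, E (pending dropped), breaks at step 3 where D pop() → 85 is illegal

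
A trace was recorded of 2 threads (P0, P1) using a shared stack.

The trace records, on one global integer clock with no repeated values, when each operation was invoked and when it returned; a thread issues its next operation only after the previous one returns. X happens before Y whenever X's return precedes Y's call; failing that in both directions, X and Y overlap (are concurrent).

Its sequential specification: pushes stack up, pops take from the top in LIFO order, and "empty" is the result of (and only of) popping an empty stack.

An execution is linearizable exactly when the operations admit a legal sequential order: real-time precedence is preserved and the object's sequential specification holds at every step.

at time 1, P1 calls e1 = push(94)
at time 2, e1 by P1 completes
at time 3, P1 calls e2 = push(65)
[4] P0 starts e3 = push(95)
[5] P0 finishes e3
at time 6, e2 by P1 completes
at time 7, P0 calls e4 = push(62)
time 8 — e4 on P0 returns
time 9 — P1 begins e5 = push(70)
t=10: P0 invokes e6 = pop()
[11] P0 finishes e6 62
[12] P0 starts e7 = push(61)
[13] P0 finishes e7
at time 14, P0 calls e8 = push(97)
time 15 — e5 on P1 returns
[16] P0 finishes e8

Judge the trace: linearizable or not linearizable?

one valid linearization: e1, e2, e3, e4, e6, e5, e7, e8
1. e1 push(94), leaving stack <94>
2. e2 push(65), leaving stack <94,65>
3. e3 push(95), leaving stack <94,65,95>
4. e4 push(62), leaving stack <94,65,95,62>
5. e6 pop() → 62, leaving stack <94,65,95>
6. e5 push(70), leaving stack <94,65,95,70>
7. e7 push(61), leaving stack <94,65,95,70,61>
8. e8 push(97), leaving stack <94,65,95,70,61,97>

linearizable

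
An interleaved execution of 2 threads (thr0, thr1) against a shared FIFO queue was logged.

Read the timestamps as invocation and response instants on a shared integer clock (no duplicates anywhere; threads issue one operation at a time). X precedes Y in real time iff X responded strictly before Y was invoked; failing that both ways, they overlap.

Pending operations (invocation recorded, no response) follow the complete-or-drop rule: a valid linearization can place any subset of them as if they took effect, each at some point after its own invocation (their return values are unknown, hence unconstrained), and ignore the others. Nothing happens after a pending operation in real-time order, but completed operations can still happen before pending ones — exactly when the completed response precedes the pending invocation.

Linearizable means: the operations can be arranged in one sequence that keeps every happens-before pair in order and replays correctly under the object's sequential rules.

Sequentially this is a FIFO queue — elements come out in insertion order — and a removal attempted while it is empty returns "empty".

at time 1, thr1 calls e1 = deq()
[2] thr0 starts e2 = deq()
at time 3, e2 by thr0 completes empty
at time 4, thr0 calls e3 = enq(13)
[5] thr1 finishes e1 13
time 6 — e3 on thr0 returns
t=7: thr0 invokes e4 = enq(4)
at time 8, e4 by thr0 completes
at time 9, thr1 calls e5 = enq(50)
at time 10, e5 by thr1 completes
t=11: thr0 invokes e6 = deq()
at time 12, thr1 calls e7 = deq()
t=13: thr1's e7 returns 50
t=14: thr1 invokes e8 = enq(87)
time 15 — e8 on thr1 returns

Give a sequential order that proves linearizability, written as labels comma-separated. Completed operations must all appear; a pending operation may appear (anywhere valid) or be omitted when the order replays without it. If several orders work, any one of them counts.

e2, e3, e1, e4, e5, e6, e7, e8

1. e2 deq() → empty, leaving queue <>
2. e3 enq(13), leaving queue <13>
3. e1 deq() → 13, leaving queue <>
4. e4 enq(4), leaving queue <4>
5. e5 enq(50), leaving queue <4,50>
6. e6 deq() (pending, included), leaving queue <50>
7. e7 deq() → 50, leaving queue <>
8. e8 enq(87), leaving queue <87>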